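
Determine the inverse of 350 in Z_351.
350

gcd(350, 351) = 1, so the inverse exists.
Extended Euclidean algorithm on (351, 350):
351 = 1 × 350 + 1  ⟹  1 = (1)·351 + (-1)·350
So (-1)·350 ≡ 1 (mod 351), i.e. 350^(-1) ≡ -1 ≡ 350 (mod 351).
Check: 350 × 350 = 122500 ≡ 1 (mod 351)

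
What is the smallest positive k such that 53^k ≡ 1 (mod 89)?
44

89 is prime, so ord(53) divides φ(89) = 88.
Divisors of 88: 1, 2, 4, 8, 11, 22, 44, 88.
Repeated squaring: 53^1 ≡ 53, 53^2 ≡ 50, 53^4 ≡ 8, 53^8 ≡ 64, 53^16 ≡ 2, 53^32 ≡ 4, 53^64 ≡ 16 (mod 89).
Test 53^d mod 89 for each divisor d in increasing order:
53^1 ≡ 53
53^2 ≡ 50
53^4 ≡ 8
53^8 ≡ 64
53^11 = 53^8·53^2·53^1 ≡ 55
53^22 = 53^16·53^4·53^2 ≡ 88
53^44 = 53^32·53^8·53^4 ≡ 1  ← first divisor giving 1
The order is 44.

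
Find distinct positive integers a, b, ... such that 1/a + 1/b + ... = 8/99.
1/13 + 1/258 + 1/110682

Greedy algorithm:
8/99: ceiling(99/8) = 13, use 1/13
5/1287: ceiling(1287/5) = 258, use 1/258
1/110682: ceiling(110682/1) = 110682, use 1/110682
Result: 8/99 = 1/13 + 1/258 + 1/110682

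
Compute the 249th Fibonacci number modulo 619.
71

Matrix identity: Q^n = [[F_(n+1), F_n], [F_n, F_(n-1)]] with Q = [[1,1],[1,0]].
n = 249 = 11111001₂. Square-and-multiply, entries mod 619:
Q^1 = [[1,1],[1,0]]
Q^3 = (Q^1)²·Q = [[3,2],[2,1]]
Q^7 = (Q^3)²·Q = [[21,13],[13,8]]
Q^15 = (Q^7)²·Q = [[368,610],[610,377]]
Q^31 = (Q^15)²·Q = [[48,563],[563,104]]
Q^62 = (Q^31)² = [[488,154],[154,334]]
Q^124 = (Q^62)² = [[23,312],[312,330]]
Q^249 = (Q^124)²·Q = [[25,71],[71,573]]
F_249 mod 619 = Q^249[0][1] = 71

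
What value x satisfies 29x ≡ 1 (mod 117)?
113

gcd(29, 117) = 1, so the inverse exists.
Extended Euclidean algorithm on (117, 29):
117 = 4 × 29 + 1  ⟹  1 = (1)·117 + (-4)·29
So (-4)·29 ≡ 1 (mod 117), i.e. 29^(-1) ≡ -4 ≡ 113 (mod 117).
Check: 29 × 113 = 3277 ≡ 1 (mod 117)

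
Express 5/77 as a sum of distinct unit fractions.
1/16 + 1/411 + 1/506352

Greedy algorithm:
5/77: ceiling(77/5) = 16, use 1/16
3/1232: ceiling(1232/3) = 411, use 1/411
1/506352: ceiling(506352/1) = 506352, use 1/506352
Result: 5/77 = 1/16 + 1/411 + 1/506352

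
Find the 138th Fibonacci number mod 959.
685

Matrix identity: Q^n = [[F_(n+1), F_n], [F_n, F_(n-1)]] with Q = [[1,1],[1,0]].
n = 138 = 10001010₂. Square-and-multiply, entries mod 959:
Q^1 = [[1,1],[1,0]]
Q^2 = (Q^1)² = [[2,1],[1,1]]
Q^4 = (Q^2)² = [[5,3],[3,2]]
Q^8 = (Q^4)² = [[34,21],[21,13]]
Q^17 = (Q^8)²·Q = [[666,638],[638,28]]
Q^34 = (Q^17)² = [[926,673],[673,253]]
Q^69 = (Q^34)²·Q = [[785,411],[411,374]]
Q^138 = (Q^69)² = [[684,685],[685,958]]
F_138 mod 959 = Q^138[0][1] = 685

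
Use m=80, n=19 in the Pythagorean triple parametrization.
(6039, 3040, 6761)

Euclid's formula: a = m² - n², b = 2mn, c = m² + n²
m = 80, n = 19
a = 80² - 19² = 6400 - 361 = 6039
b = 2 × 80 × 19 = 3040
c = 80² + 19² = 6400 + 361 = 6761
Verification: 6039² + 3040² = 36469521 + 9241600 = 45711121 = 6761² ✓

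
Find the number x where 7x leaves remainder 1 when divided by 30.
13

gcd(7, 30) = 1, so the inverse exists.
Extended Euclidean algorithm on (30, 7):
30 = 4 × 7 + 2  ⟹  2 = (1)·30 + (-4)·7
7 = 3 × 2 + 1  ⟹  1 = (-3)·30 + (13)·7
So (13)·7 ≡ 1 (mod 30), i.e. 7^(-1) ≡ 13 (mod 30).
Check: 7 × 13 = 91 ≡ 1 (mod 30)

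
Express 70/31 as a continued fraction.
[2; 3, 1, 7]

Euclidean algorithm steps:
70 = 2 × 31 + 8
31 = 3 × 8 + 7
8 = 1 × 7 + 1
7 = 7 × 1 + 0
Continued fraction: [2; 3, 1, 7]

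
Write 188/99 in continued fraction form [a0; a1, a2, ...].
[1; 1, 8, 1, 9]

Euclidean algorithm steps:
188 = 1 × 99 + 89
99 = 1 × 89 + 10
89 = 8 × 10 + 9
10 = 1 × 9 + 1
9 = 9 × 1 + 0
Continued fraction: [1; 1, 8, 1, 9]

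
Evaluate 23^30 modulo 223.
60

Repeated squaring. Binary of 30 = 11110.
23^1 ≡ 23 (mod 223); 23^2 ≡ 83 (mod 223); 23^4 ≡ 199 (mod 223); 23^8 ≡ 130 (mod 223); 23^16 ≡ 175 (mod 223)
23^30 = 23^2 × 23^4 × 23^8 × 23^16 ≡ 60 (mod 223)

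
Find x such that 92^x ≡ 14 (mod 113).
52

Baby-step giant-step with step n = ⌈√113⌉ = 11.
Baby steps 92^j mod 113 (j:value) for j=0..10: 0:1, 1:92, 2:102, 3:5, 4:8, 5:58, 6:25, 7:40, 8:64, 9:12, 10:87.
Giant-step multiplier: 92^(-11) ≡ 92^(112-11) = 92^101 ≡ 107 (mod 113).
Giant steps γ_i = 14·107^i mod 113: γ_0=14, γ_1=29, γ_2=52, γ_3=27, γ_4=64 (in table at j=8).
x = i·n + j = 4·11 + 8 = 52.
Check: 92^52 ≡ 14 (mod 113).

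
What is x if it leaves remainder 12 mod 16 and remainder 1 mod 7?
92

Using Chinese Remainder Theorem:
M = 16 × 7 = 112
M1 = 7, M2 = 16
y1 = 7^(-1) mod 16 = 7
y2 = 16^(-1) mod 7 = 4
x = (12×7×7 + 1×16×4) mod 112 = 92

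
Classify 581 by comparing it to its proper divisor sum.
deficient

Proper divisors of 581: sum = 1 + 7 + 83 = 91
Since 91 < 581, 581 is deficient.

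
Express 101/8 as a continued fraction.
[12; 1, 1, 1, 2]

Euclidean algorithm steps:
101 = 12 × 8 + 5
8 = 1 × 5 + 3
5 = 1 × 3 + 2
3 = 1 × 2 + 1
2 = 2 × 1 + 0
Continued fraction: [12; 1, 1, 1, 2]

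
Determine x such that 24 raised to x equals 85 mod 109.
55

Baby-step giant-step with step n = ⌈√109⌉ = 11.
Baby steps 24^j mod 109 (j:value) for j=0..10: 0:1, 1:24, 2:31, 3:90, 4:89, 5:65, 6:34, 7:53, 8:73, 9:8, 10:83.
Giant-step multiplier: 24^(-11) ≡ 24^(108-11) = 24^97 ≡ 40 (mod 109).
Giant steps γ_i = 85·40^i mod 109: γ_0=85, γ_1=21, γ_2=77, γ_3=28, γ_4=30, γ_5=1 (in table at j=0).
x = i·n + j = 5·11 + 0 = 55.
Check: 24^55 ≡ 85 (mod 109).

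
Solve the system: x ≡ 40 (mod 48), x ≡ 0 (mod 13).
520

Using Chinese Remainder Theorem:
M = 48 × 13 = 624
M1 = 13, M2 = 48
y1 = 13^(-1) mod 48 = 37
y2 = 48^(-1) mod 13 = 3
x = (40×13×37 + 0×48×3) mod 624 = 520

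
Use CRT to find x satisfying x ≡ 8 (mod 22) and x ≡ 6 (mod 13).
162

Using Chinese Remainder Theorem:
M = 22 × 13 = 286
M1 = 13, M2 = 22
y1 = 13^(-1) mod 22 = 17
y2 = 22^(-1) mod 13 = 3
x = (8×13×17 + 6×22×3) mod 286 = 162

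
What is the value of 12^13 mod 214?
196

Repeated squaring. Binary of 13 = 1101.
12^1 ≡ 12 (mod 214); 12^2 ≡ 144 (mod 214); 12^4 ≡ 192 (mod 214); 12^8 ≡ 56 (mod 214)
12^13 = 12^1 × 12^4 × 12^8 ≡ 196 (mod 214)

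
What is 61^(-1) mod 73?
6

gcd(61, 73) = 1, so the inverse exists.
Extended Euclidean algorithm on (73, 61):
73 = 1 × 61 + 12  ⟹  12 = (1)·73 + (-1)·61
61 = 5 × 12 + 1  ⟹  1 = (-5)·73 + (6)·61
So (6)·61 ≡ 1 (mod 73), i.e. 61^(-1) ≡ 6 (mod 73).
Check: 61 × 6 = 366 ≡ 1 (mod 73)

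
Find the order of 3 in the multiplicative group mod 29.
28

29 is prime, so ord(3) divides φ(29) = 28.
Divisors of 28: 1, 2, 4, 7, 14, 28.
Repeated squaring: 3^1 ≡ 3, 3^2 ≡ 9, 3^4 ≡ 23, 3^8 ≡ 7, 3^16 ≡ 20 (mod 29).
Test 3^d mod 29 for each divisor d in increasing order:
3^1 ≡ 3
3^2 ≡ 9
3^4 ≡ 23
3^7 = 3^4·3^2·3^1 ≡ 12
3^14 = 3^8·3^4·3^2 ≡ 28
3^28 = 3^16·3^8·3^4 ≡ 1  ← first divisor giving 1
The order is 28.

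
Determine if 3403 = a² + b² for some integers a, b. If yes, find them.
Not possible

Factorization: 3403 = 41 × 83
By Fermat: n is sum of two squares iff every prime p ≡ 3 (mod 4) appears to even power.
Prime(s) ≡ 3 (mod 4) with odd exponent: [(83, 1)]
Therefore 3403 cannot be expressed as a² + b².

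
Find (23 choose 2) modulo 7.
1

Using Lucas' theorem:
Write n=23 and k=2 in base 7:
n in base 7: [3, 2]
k in base 7: [0, 2]
C(23,2) mod 7 = ∏ C(n_i, k_i) mod 7
Digit binomials (mod 7): C(3,0) = 1; C(2,2) = 1
Product: 1 × 1 = 1 ≡ 1 (mod 7)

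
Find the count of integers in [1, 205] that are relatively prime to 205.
160

205 = 5 × 41
φ(n) = n × ∏(1 - 1/p) for each prime p dividing n
φ(205) = 205 × (1 - 1/5) × (1 - 1/41) = 160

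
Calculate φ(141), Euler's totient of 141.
92

141 = 3 × 47
φ(n) = n × ∏(1 - 1/p) for each prime p dividing n
φ(141) = 141 × (1 - 1/3) × (1 - 1/47) = 92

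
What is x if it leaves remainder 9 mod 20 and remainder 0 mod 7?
49

Using Chinese Remainder Theorem:
M = 20 × 7 = 140
M1 = 7, M2 = 20
y1 = 7^(-1) mod 20 = 3
y2 = 20^(-1) mod 7 = 6
x = (9×7×3 + 0×20×6) mod 140 = 49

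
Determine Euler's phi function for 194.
96

194 = 2 × 97
φ(n) = n × ∏(1 - 1/p) for each prime p dividing n
φ(194) = 194 × (1 - 1/2) × (1 - 1/97) = 96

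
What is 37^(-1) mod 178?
77

gcd(37, 178) = 1, so the inverse exists.
Extended Euclidean algorithm on (178, 37):
178 = 4 × 37 + 30  ⟹  30 = (1)·178 + (-4)·37
37 = 1 × 30 + 7  ⟹  7 = (-1)·178 + (5)·37
30 = 4 × 7 + 2  ⟹  2 = (5)·178 + (-24)·37
7 = 3 × 2 + 1  ⟹  1 = (-16)·178 + (77)·37
So (77)·37 ≡ 1 (mod 178), i.e. 37^(-1) ≡ 77 (mod 178).
Check: 37 × 77 = 2849 ≡ 1 (mod 178)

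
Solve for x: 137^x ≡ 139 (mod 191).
175

Baby-step giant-step with step n = ⌈√191⌉ = 14.
Baby steps 137^j mod 191 (j:value) for j=0..13: 0:1, 1:137, 2:51, 3:111, 4:118, 5:122, 6:97, 7:110, 8:172, 9:71, 10:177, 11:183, 12:50, 13:165.
Giant-step multiplier: 137^(-14) ≡ 137^(190-14) = 137^176 ≡ 134 (mod 191).
Giant steps γ_i = 139·134^i mod 191: γ_0=139, γ_1=99, γ_2=87, γ_3=7, γ_4=174, γ_5=14, γ_6=157, γ_7=28, γ_8=123, γ_9=56, γ_10=55, γ_11=112, γ_12=110 (in table at j=7).
x = i·n + j = 12·14 + 7 = 175.
Check: 137^175 ≡ 139 (mod 191).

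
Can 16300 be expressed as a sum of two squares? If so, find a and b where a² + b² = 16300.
Not possible

Factorization: 16300 = 2^2 × 5^2 × 163
By Fermat: n is sum of two squares iff every prime p ≡ 3 (mod 4) appears to even power.
Prime(s) ≡ 3 (mod 4) with odd exponent: [(163, 1)]
Therefore 16300 cannot be expressed as a² + b².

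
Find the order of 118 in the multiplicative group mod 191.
95

191 is prime, so ord(118) divides φ(191) = 190.
Divisors of 190: 1, 2, 5, 10, 19, 38, 95, 190.
Repeated squaring: 118^1 ≡ 118, 118^2 ≡ 172, 118^4 ≡ 170, 118^8 ≡ 59, 118^16 ≡ 43, 118^32 ≡ 130, 118^64 ≡ 92, 118^128 ≡ 60 (mod 191).
Test 118^d mod 191 for each divisor d in increasing order:
118^1 ≡ 118
118^2 ≡ 172
118^5 = 118^4·118^1 ≡ 5
118^10 = 118^8·118^2 ≡ 25
118^19 = 118^16·118^2·118^1 ≡ 49
118^38 = 118^32·118^4·118^2 ≡ 109
118^95 = 118^64·118^16·118^8·118^4·118^2·118^1 ≡ 1  ← first divisor giving 1
The order is 95.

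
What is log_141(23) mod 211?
63

Baby-step giant-step with step n = ⌈√211⌉ = 15.
Baby steps 141^j mod 211 (j:value) for j=0..14: 0:1, 1:141, 2:47, 3:86, 4:99, 5:33, 6:11, 7:74, 8:95, 9:102, 10:34, 11:152, 12:121, 13:181, 14:201.
Giant-step multiplier: 141^(-15) ≡ 141^(210-15) = 141^195 ≡ 63 (mod 211).
Giant steps γ_i = 23·63^i mod 211: γ_0=23, γ_1=183, γ_2=135, γ_3=65, γ_4=86 (in table at j=3).
x = i·n + j = 4·15 + 3 = 63.
Check: 141^63 ≡ 23 (mod 211).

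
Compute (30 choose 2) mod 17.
10

Using Lucas' theorem:
Write n=30 and k=2 in base 17:
n in base 17: [1, 13]
k in base 17: [0, 2]
C(30,2) mod 17 = ∏ C(n_i, k_i) mod 17
Digit binomials (mod 17): C(1,0) = 1; C(13,2) = 78 ≡ 10
Product: 1 × 10 = 10 ≡ 10 (mod 17)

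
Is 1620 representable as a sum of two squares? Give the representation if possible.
18² + 36² (a=18, b=36)

Factorization: 1620 = 2^2 × 3^4 × 5
By Fermat: n is sum of two squares iff every prime p ≡ 3 (mod 4) appears to even power.
All primes ≡ 3 (mod 4) appear to even power.
Search a = 0, 1, 2, … for 1620 - a² a perfect square: first hit at a = 18: 1620 - 324 = 1296 = 36².
1620 = 18² + 36² = 324 + 1296 ✓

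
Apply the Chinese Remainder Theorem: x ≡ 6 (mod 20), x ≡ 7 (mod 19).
26

Using Chinese Remainder Theorem:
M = 20 × 19 = 380
M1 = 19, M2 = 20
y1 = 19^(-1) mod 20 = 19
y2 = 20^(-1) mod 19 = 1
x = (6×19×19 + 7×20×1) mod 380 = 26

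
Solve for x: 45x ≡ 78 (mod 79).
x ≡ 7 (mod 79)

gcd(45, 79) = 1, which divides 78, so solutions exist.
Find 45^(-1) mod 79 by the extended Euclidean algorithm:
79 = 1 × 45 + 34  ⟹  34 = (1)·79 + (-1)·45
45 = 1 × 34 + 11  ⟹  11 = (-1)·79 + (2)·45
34 = 3 × 11 + 1  ⟹  1 = (4)·79 + (-7)·45
So (-7)·45 ≡ 1 (mod 79), i.e. 45^(-1) ≡ -7 ≡ 72 (mod 79).
x ≡ 72 × 78 = 5616 ≡ 7 (mod 79).
Check: 45 × 7 = 315 ≡ 78 (mod 79).
Unique solution: x ≡ 7 (mod 79)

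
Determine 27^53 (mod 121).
81

Repeated squaring. Binary of 53 = 110101.
27^1 ≡ 27 (mod 121); 27^2 ≡ 3 (mod 121); 27^4 ≡ 9 (mod 121); 27^8 ≡ 81 (mod 121); 27^16 ≡ 27 (mod 121); 27^32 ≡ 3 (mod 121)
27^53 = 27^1 × 27^4 × 27^16 × 27^32 ≡ 81 (mod 121)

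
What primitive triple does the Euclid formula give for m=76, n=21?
(5335, 3192, 6217)

Euclid's formula: a = m² - n², b = 2mn, c = m² + n²
m = 76, n = 21
a = 76² - 21² = 5776 - 441 = 5335
b = 2 × 76 × 21 = 3192
c = 76² + 21² = 5776 + 441 = 6217
Verification: 5335² + 3192² = 28462225 + 10188864 = 38651089 = 6217² ✓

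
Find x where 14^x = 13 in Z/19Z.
11

Baby-step giant-step with step n = ⌈√19⌉ = 5.
Baby steps 14^j mod 19 (j:value) for j=0..4: 0:1, 1:14, 2:6, 3:8, 4:17.
Giant-step multiplier: 14^(-5) ≡ 14^(18-5) = 14^13 ≡ 2 (mod 19).
Giant steps γ_i = 13·2^i mod 19: γ_0=13, γ_1=7, γ_2=14 (in table at j=1).
x = i·n + j = 2·5 + 1 = 11.
Check: 14^11 ≡ 13 (mod 19).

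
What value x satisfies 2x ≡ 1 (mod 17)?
9

gcd(2, 17) = 1, so the inverse exists.
Extended Euclidean algorithm on (17, 2):
17 = 8 × 2 + 1  ⟹  1 = (1)·17 + (-8)·2
So (-8)·2 ≡ 1 (mod 17), i.e. 2^(-1) ≡ -8 ≡ 9 (mod 17).
Check: 2 × 9 = 18 ≡ 1 (mod 17)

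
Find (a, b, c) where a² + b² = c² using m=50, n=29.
(1659, 2900, 3341)

Euclid's formula: a = m² - n², b = 2mn, c = m² + n²
m = 50, n = 29
a = 50² - 29² = 2500 - 841 = 1659
b = 2 × 50 × 29 = 2900
c = 50² + 29² = 2500 + 841 = 3341
Verification: 1659² + 2900² = 2752281 + 8410000 = 11162281 = 3341² ✓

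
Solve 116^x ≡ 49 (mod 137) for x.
100

Baby-step giant-step with step n = ⌈√137⌉ = 12.
Baby steps 116^j mod 137 (j:value) for j=0..11: 0:1, 1:116, 2:30, 3:55, 4:78, 5:6, 6:11, 7:43, 8:56, 9:57, 10:36, 11:66.
Giant-step multiplier: 116^(-12) ≡ 116^(136-12) = 116^124 ≡ 77 (mod 137).
Giant steps γ_i = 49·77^i mod 137: γ_0=49, γ_1=74, γ_2=81, γ_3=72, γ_4=64, γ_5=133, γ_6=103, γ_7=122, γ_8=78 (in table at j=4).
x = i·n + j = 8·12 + 4 = 100.
Check: 116^100 ≡ 49 (mod 137).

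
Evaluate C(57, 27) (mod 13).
4

Using Lucas' theorem:
Write n=57 and k=27 in base 13:
n in base 13: [4, 5]
k in base 13: [2, 1]
C(57,27) mod 13 = ∏ C(n_i, k_i) mod 13
Digit binomials (mod 13): C(4,2) = 6; C(5,1) = 5
Product: 6 × 5 = 30 ≡ 4 (mod 13)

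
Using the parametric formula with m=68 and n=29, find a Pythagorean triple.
(3783, 3944, 5465)

Euclid's formula: a = m² - n², b = 2mn, c = m² + n²
m = 68, n = 29
a = 68² - 29² = 4624 - 841 = 3783
b = 2 × 68 × 29 = 3944
c = 68² + 29² = 4624 + 841 = 5465
Verification: 3783² + 3944² = 14311089 + 15555136 = 29866225 = 5465² ✓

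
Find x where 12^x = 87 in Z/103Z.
5

Baby-step giant-step with step n = ⌈√103⌉ = 11.
Baby steps 12^j mod 103 (j:value) for j=0..10: 0:1, 1:12, 2:41, 3:80, 4:33, 5:87, 6:14, 7:65, 8:59, 9:90, 10:50.
h = 87 is already in the table at j=5, so x = 5.
Check: 12^5 ≡ 87 (mod 103).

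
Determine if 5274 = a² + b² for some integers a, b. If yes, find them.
45² + 57² (a=45, b=57)

Factorization: 5274 = 2 × 3^2 × 293
By Fermat: n is sum of two squares iff every prime p ≡ 3 (mod 4) appears to even power.
All primes ≡ 3 (mod 4) appear to even power.
Search a = 0, 1, 2, … for 5274 - a² a perfect square: first hit at a = 45: 5274 - 2025 = 3249 = 57².
5274 = 45² + 57² = 2025 + 3249 ✓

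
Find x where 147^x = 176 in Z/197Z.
73

Baby-step giant-step with step n = ⌈√197⌉ = 15.
Baby steps 147^j mod 197 (j:value) for j=0..14: 0:1, 1:147, 2:136, 3:95, 4:175, 5:115, 6:160, 7:77, 8:90, 9:31, 10:26, 11:79, 12:187, 13:106, 14:19.
Giant-step multiplier: 147^(-15) ≡ 147^(196-15) = 147^181 ≡ 152 (mod 197).
Giant steps γ_i = 176·152^i mod 197: γ_0=176, γ_1=157, γ_2=27, γ_3=164, γ_4=106 (in table at j=13).
x = i·n + j = 4·15 + 13 = 73.
Check: 147^73 ≡ 176 (mod 197).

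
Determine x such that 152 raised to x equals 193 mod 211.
36

Baby-step giant-step with step n = ⌈√211⌉ = 15.
Baby steps 152^j mod 211 (j:value) for j=0..14: 0:1, 1:152, 2:105, 3:135, 4:53, 5:38, 6:79, 7:192, 8:66, 9:115, 10:178, 11:48, 12:122, 13:187, 14:150.
Giant-step multiplier: 152^(-15) ≡ 152^(210-15) = 152^195 ≡ 88 (mod 211).
Giant steps γ_i = 193·88^i mod 211: γ_0=193, γ_1=104, γ_2=79 (in table at j=6).
x = i·n + j = 2·15 + 6 = 36.
Check: 152^36 ≡ 193 (mod 211).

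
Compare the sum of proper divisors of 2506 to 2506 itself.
deficient

Proper divisors of 2506: sum = 1 + 2 + 7 + 14 + 179 + 358 + 1253 = 1814
Since 1814 < 2506, 2506 is deficient.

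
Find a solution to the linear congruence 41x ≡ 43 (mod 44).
x ≡ 15 (mod 44)

gcd(41, 44) = 1, which divides 43, so solutions exist.
Find 41^(-1) mod 44 by the extended Euclidean algorithm:
44 = 1 × 41 + 3  ⟹  3 = (1)·44 + (-1)·41
41 = 13 × 3 + 2  ⟹  2 = (-13)·44 + (14)·41
3 = 1 × 2 + 1  ⟹  1 = (14)·44 + (-15)·41
So (-15)·41 ≡ 1 (mod 44), i.e. 41^(-1) ≡ -15 ≡ 29 (mod 44).
x ≡ 29 × 43 = 1247 ≡ 15 (mod 44).
Check: 41 × 15 = 615 ≡ 43 (mod 44).
Unique solution: x ≡ 15 (mod 44)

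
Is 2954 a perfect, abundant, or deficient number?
deficient

Proper divisors of 2954: sum = 1 + 2 + 7 + 14 + 211 + 422 + 1477 = 2134
Since 2134 < 2954, 2954 is deficient.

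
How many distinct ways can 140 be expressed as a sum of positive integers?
15065878135

p(n) counts ways to write n as a sum of positive integers (order ignored).
Euler's pentagonal recurrence: p(k) = p(k-1) + p(k-2) - p(k-5) - p(k-7) + p(k-12) + p(k-15) - ... (offsets j(3j∓1)/2, signs ++--, p(0)=1, p(<0)=0).
DP table for k = 0..139: p(0)=1, p(1)=1, p(2)=2, p(3)=3, p(4)=5, p(5)=7, p(6)=11, p(7)=15, p(8)=22, p(9)=30, p(10)=42, p(11)=56, p(12)=77, p(13)=101, p(14)=135, p(15)=176, p(16)=231, p(17)=297, p(18)=385, p(19)=490, p(20)=627, p(21)=792, p(22)=1002, p(23)=1255, p(24)=1575, p(25)=1958, p(26)=2436, p(27)=3010, p(28)=3718, p(29)=4565, p(30)=5604, p(31)=6842, p(32)=8349, p(33)=10143, p(34)=12310, p(35)=14883, p(36)=17977, p(37)=21637, p(38)=26015, p(39)=31185, p(40)=37338, p(41)=44583, p(42)=53174, p(43)=63261, p(44)=75175, p(45)=89134, p(46)=105558, p(47)=124754, p(48)=147273, p(49)=173525, p(50)=204226, p(51)=239943, p(52)=281589, p(53)=329931, p(54)=386155, p(55)=451276, p(56)=526823, p(57)=614154, p(58)=715220, p(59)=831820, p(60)=966467, p(61)=1121505, p(62)=1300156, p(63)=1505499, p(64)=1741630, p(65)=2012558, p(66)=2323520, p(67)=2679689, p(68)=3087735, p(69)=3554345, p(70)=4087968, p(71)=4697205, p(72)=5392783, p(73)=6185689, p(74)=7089500, p(75)=8118264, p(76)=9289091, p(77)=10619863, p(78)=12132164, p(79)=13848650, p(80)=15796476, p(81)=18004327, p(82)=20506255, p(83)=23338469, p(84)=26543660, p(85)=30167357, p(86)=34262962, p(87)=38887673, p(88)=44108109, p(89)=49995925, p(90)=56634173, p(91)=64112359, p(92)=72533807, p(93)=82010177, p(94)=92669720, p(95)=104651419, p(96)=118114304, p(97)=133230930, p(98)=150198136, p(99)=169229875, p(100)=190569292, p(101)=214481126, p(102)=241265379, p(103)=271248950, p(104)=304801365, p(105)=342325709, p(106)=384276336, p(107)=431149389, p(108)=483502844, p(109)=541946240, p(110)=607163746, p(111)=679903203, p(112)=761002156, p(113)=851376628, p(114)=952050665, p(115)=1064144451, p(116)=1188908248, p(117)=1327710076, p(118)=1482074143, p(119)=1653668665, p(120)=1844349560, p(121)=2056148051, p(122)=2291320912, p(123)=2552338241, p(124)=2841940500, p(125)=3163127352, p(126)=3519222692, p(127)=3913864295, p(128)=4351078600, p(129)=4835271870, p(130)=5371315400, p(131)=5964539504, p(132)=6620830889, p(133)=7346629512, p(134)=8149040695, p(135)=9035836076, p(136)=10015581680, p(137)=11097645016, p(138)=12292341831, p(139)=13610949895.
Final step: p(140) = p(139) + p(138) - p(135) - p(133) + p(128) + p(125) - p(118) - p(114) + p(105) + p(100) - p(89) - p(83) + p(70) + p(63) - p(48) - p(40) + p(23) + p(14)
= 13610949895 + 12292341831 - 9035836076 - 7346629512 + 4351078600 + 3163127352 - 1482074143 - 952050665 + 342325709 + 190569292 - 49995925 - 23338469 + 4087968 + 1505499 - 147273 - 37338 + 1255 + 135
= 15065878135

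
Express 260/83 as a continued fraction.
[3; 7, 1, 1, 5]

Euclidean algorithm steps:
260 = 3 × 83 + 11
83 = 7 × 11 + 6
11 = 1 × 6 + 5
6 = 1 × 5 + 1
5 = 5 × 1 + 0
Continued fraction: [3; 7, 1, 1, 5]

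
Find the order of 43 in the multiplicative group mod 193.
8

193 is prime, so ord(43) divides φ(193) = 192.
Divisors of 192: 1, 2, 3, 4, 6, 8, 12, 16, 24, 32, 48, 64, 96, 192.
Repeated squaring: 43^1 ≡ 43, 43^2 ≡ 112, 43^4 ≡ 192, 43^8 ≡ 1, 43^16 ≡ 1, 43^32 ≡ 1, 43^64 ≡ 1, 43^128 ≡ 1 (mod 193).
Test 43^d mod 193 for each divisor d in increasing order:
43^1 ≡ 43
43^2 ≡ 112
43^3 = 43^2·43^1 ≡ 184
43^4 ≡ 192
43^6 = 43^4·43^2 ≡ 81
43^8 ≡ 1  ← first divisor giving 1
The order is 8.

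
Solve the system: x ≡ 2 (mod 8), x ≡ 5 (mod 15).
50

Using Chinese Remainder Theorem:
M = 8 × 15 = 120
M1 = 15, M2 = 8
y1 = 15^(-1) mod 8 = 7
y2 = 8^(-1) mod 15 = 2
x = (2×15×7 + 5×8×2) mod 120 = 50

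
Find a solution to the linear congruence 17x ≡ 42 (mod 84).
x ≡ 42 (mod 84)

gcd(17, 84) = 1, which divides 42, so solutions exist.
Find 17^(-1) mod 84 by the extended Euclidean algorithm:
84 = 4 × 17 + 16  ⟹  16 = (1)·84 + (-4)·17
17 = 1 × 16 + 1  ⟹  1 = (-1)·84 + (5)·17
So (5)·17 ≡ 1 (mod 84), i.e. 17^(-1) ≡ 5 (mod 84).
x ≡ 5 × 42 = 210 ≡ 42 (mod 84).
Check: 17 × 42 = 714 ≡ 42 (mod 84).
Unique solution: x ≡ 42 (mod 84)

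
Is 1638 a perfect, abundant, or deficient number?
abundant

Proper divisors of 1638: sum = 1 + 2 + 3 + 6 + 7 + 9 + 13 + 14 + ... + 234 + 273 + 546 + 819 (23 divisors) = 2730
Since 2730 > 1638, 1638 is abundant.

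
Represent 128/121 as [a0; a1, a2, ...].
[1; 17, 3, 2]

Euclidean algorithm steps:
128 = 1 × 121 + 7
121 = 17 × 7 + 2
7 = 3 × 2 + 1
2 = 2 × 1 + 0
Continued fraction: [1; 17, 3, 2]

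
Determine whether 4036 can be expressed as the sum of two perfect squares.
30² + 56² (a=30, b=56)

Factorization: 4036 = 2^2 × 1009
By Fermat: n is sum of two squares iff every prime p ≡ 3 (mod 4) appears to even power.
All primes ≡ 3 (mod 4) appear to even power.
Search a = 0, 1, 2, … for 4036 - a² a perfect square: first hit at a = 30: 4036 - 900 = 3136 = 56².
4036 = 30² + 56² = 900 + 3136 ✓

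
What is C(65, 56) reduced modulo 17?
13

Using Lucas' theorem:
Write n=65 and k=56 in base 17:
n in base 17: [3, 14]
k in base 17: [3, 5]
C(65,56) mod 17 = ∏ C(n_i, k_i) mod 17
Digit binomials (mod 17): C(3,3) = 1; C(14,5) = 2002 ≡ 13
Product: 1 × 13 = 13 ≡ 13 (mod 17)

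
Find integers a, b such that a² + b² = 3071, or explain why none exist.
Not possible

Factorization: 3071 = 37 × 83
By Fermat: n is sum of two squares iff every prime p ≡ 3 (mod 4) appears to even power.
Prime(s) ≡ 3 (mod 4) with odd exponent: [(83, 1)]
Therefore 3071 cannot be expressed as a² + b².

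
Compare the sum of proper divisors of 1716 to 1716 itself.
abundant

Proper divisors of 1716: sum = 1 + 2 + 3 + 4 + 6 + 11 + 12 + 13 + ... + 286 + 429 + 572 + 858 (23 divisors) = 2988
Since 2988 > 1716, 1716 is abundant.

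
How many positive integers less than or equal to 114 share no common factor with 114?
36

114 = 2 × 3 × 19
φ(n) = n × ∏(1 - 1/p) for each prime p dividing n
φ(114) = 114 × (1 - 1/2) × (1 - 1/3) × (1 - 1/19) = 36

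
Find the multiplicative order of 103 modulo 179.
178

179 is prime, so ord(103) divides φ(179) = 178.
Divisors of 178: 1, 2, 89, 178.
Repeated squaring: 103^1 ≡ 103, 103^2 ≡ 48, 103^4 ≡ 156, 103^8 ≡ 171, 103^16 ≡ 64, 103^32 ≡ 158, 103^64 ≡ 83, 103^128 ≡ 87 (mod 179).
Test 103^d mod 179 for each divisor d in increasing order:
103^1 ≡ 103
103^2 ≡ 48
103^89 = 103^64·103^16·103^8·103^1 ≡ 178
103^178 = 103^128·103^32·103^16·103^2 ≡ 1  ← first divisor giving 1
The order is 178.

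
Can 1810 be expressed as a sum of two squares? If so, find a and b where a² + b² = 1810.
17² + 39² (a=17, b=39)

Factorization: 1810 = 2 × 5 × 181
By Fermat: n is sum of two squares iff every prime p ≡ 3 (mod 4) appears to even power.
All primes ≡ 3 (mod 4) appear to even power.
Search a = 0, 1, 2, … for 1810 - a² a perfect square: first hit at a = 17: 1810 - 289 = 1521 = 39².
1810 = 17² + 39² = 289 + 1521 ✓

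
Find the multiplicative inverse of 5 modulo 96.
77

gcd(5, 96) = 1, so the inverse exists.
Extended Euclidean algorithm on (96, 5):
96 = 19 × 5 + 1  ⟹  1 = (1)·96 + (-19)·5
So (-19)·5 ≡ 1 (mod 96), i.e. 5^(-1) ≡ -19 ≡ 77 (mod 96).
Check: 5 × 77 = 385 ≡ 1 (mod 96)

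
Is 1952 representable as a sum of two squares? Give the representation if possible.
4² + 44² (a=4, b=44)

Factorization: 1952 = 2^5 × 61
By Fermat: n is sum of two squares iff every prime p ≡ 3 (mod 4) appears to even power.
All primes ≡ 3 (mod 4) appear to even power.
Search a = 0, 1, 2, … for 1952 - a² a perfect square: first hit at a = 4: 1952 - 16 = 1936 = 44².
1952 = 4² + 44² = 16 + 1936 ✓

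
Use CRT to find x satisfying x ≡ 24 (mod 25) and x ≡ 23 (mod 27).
374

Using Chinese Remainder Theorem:
M = 25 × 27 = 675
M1 = 27, M2 = 25
y1 = 27^(-1) mod 25 = 13
y2 = 25^(-1) mod 27 = 13
x = (24×27×13 + 23×25×13) mod 675 = 374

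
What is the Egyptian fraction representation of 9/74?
1/9 + 1/96 + 1/10656

Greedy algorithm:
9/74: ceiling(74/9) = 9, use 1/9
7/666: ceiling(666/7) = 96, use 1/96
1/10656: ceiling(10656/1) = 10656, use 1/10656
Result: 9/74 = 1/9 + 1/96 + 1/10656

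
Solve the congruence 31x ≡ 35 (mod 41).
x ≡ 17 (mod 41)

gcd(31, 41) = 1, which divides 35, so solutions exist.
Find 31^(-1) mod 41 by the extended Euclidean algorithm:
41 = 1 × 31 + 10  ⟹  10 = (1)·41 + (-1)·31
31 = 3 × 10 + 1  ⟹  1 = (-3)·41 + (4)·31
So (4)·31 ≡ 1 (mod 41), i.e. 31^(-1) ≡ 4 (mod 41).
x ≡ 4 × 35 = 140 ≡ 17 (mod 41).
Check: 31 × 17 = 527 ≡ 35 (mod 41).
Unique solution: x ≡ 17 (mod 41)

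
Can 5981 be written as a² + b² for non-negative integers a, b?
50² + 59² (a=50, b=59)

Factorization: 5981 = 5981
By Fermat: n is sum of two squares iff every prime p ≡ 3 (mod 4) appears to even power.
All primes ≡ 3 (mod 4) appear to even power.
Search a = 0, 1, 2, … for 5981 - a² a perfect square: first hit at a = 50: 5981 - 2500 = 3481 = 59².
5981 = 50² + 59² = 2500 + 3481 ✓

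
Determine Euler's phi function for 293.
292

293 = 293
φ(n) = n × ∏(1 - 1/p) for each prime p dividing n
φ(293) = 293 × (1 - 1/293) = 292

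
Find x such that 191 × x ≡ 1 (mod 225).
86

gcd(191, 225) = 1, so the inverse exists.
Extended Euclidean algorithm on (225, 191):
225 = 1 × 191 + 34  ⟹  34 = (1)·225 + (-1)·191
191 = 5 × 34 + 21  ⟹  21 = (-5)·225 + (6)·191
34 = 1 × 21 + 13  ⟹  13 = (6)·225 + (-7)·191
21 = 1 × 13 + 8  ⟹  8 = (-11)·225 + (13)·191
13 = 1 × 8 + 5  ⟹  5 = (17)·225 + (-20)·191
8 = 1 × 5 + 3  ⟹  3 = (-28)·225 + (33)·191
5 = 1 × 3 + 2  ⟹  2 = (45)·225 + (-53)·191
3 = 1 × 2 + 1  ⟹  1 = (-73)·225 + (86)·191
So (86)·191 ≡ 1 (mod 225), i.e. 191^(-1) ≡ 86 (mod 225).
Check: 191 × 86 = 16426 ≡ 1 (mod 225)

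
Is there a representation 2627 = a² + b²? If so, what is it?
Not possible

Factorization: 2627 = 37 × 71
By Fermat: n is sum of two squares iff every prime p ≡ 3 (mod 4) appears to even power.
Prime(s) ≡ 3 (mod 4) with odd exponent: [(71, 1)]
Therefore 2627 cannot be expressed as a² + b².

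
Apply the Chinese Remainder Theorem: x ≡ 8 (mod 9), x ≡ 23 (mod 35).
233

Using Chinese Remainder Theorem:
M = 9 × 35 = 315
M1 = 35, M2 = 9
y1 = 35^(-1) mod 9 = 8
y2 = 9^(-1) mod 35 = 4
x = (8×35×8 + 23×9×4) mod 315 = 233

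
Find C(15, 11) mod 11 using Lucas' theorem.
1

Using Lucas' theorem:
Write n=15 and k=11 in base 11:
n in base 11: [1, 4]
k in base 11: [1, 0]
C(15,11) mod 11 = ∏ C(n_i, k_i) mod 11
Digit binomials (mod 11): C(1,1) = 1; C(4,0) = 1
Product: 1 × 1 = 1 ≡ 1 (mod 11)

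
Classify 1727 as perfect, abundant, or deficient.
deficient

Proper divisors of 1727: sum = 1 + 11 + 157 = 169
Since 169 < 1727, 1727 is deficient.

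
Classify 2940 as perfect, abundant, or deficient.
abundant

Proper divisors of 2940: sum = 1 + 2 + 3 + 4 + 5 + 6 + 7 + 10 + ... + 588 + 735 + 980 + 1470 (35 divisors) = 6636
Since 6636 > 2940, 2940 is abundant.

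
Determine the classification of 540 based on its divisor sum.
abundant

Proper divisors of 540: sum = 1 + 2 + 3 + 4 + 5 + 6 + 9 + 10 + ... + 108 + 135 + 180 + 270 (23 divisors) = 1140
Since 1140 > 540, 540 is abundant.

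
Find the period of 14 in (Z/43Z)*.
21

43 is prime, so ord(14) divides φ(43) = 42.
Divisors of 42: 1, 2, 3, 6, 7, 14, 21, 42.
Repeated squaring: 14^1 ≡ 14, 14^2 ≡ 24, 14^4 ≡ 17, 14^8 ≡ 31, 14^16 ≡ 15, 14^32 ≡ 10 (mod 43).
Test 14^d mod 43 for each divisor d in increasing order:
14^1 ≡ 14
14^2 ≡ 24
14^3 = 14^2·14^1 ≡ 35
14^6 = 14^4·14^2 ≡ 21
14^7 = 14^4·14^2·14^1 ≡ 36
14^14 = 14^8·14^4·14^2 ≡ 6
14^21 = 14^16·14^4·14^1 ≡ 1  ← first divisor giving 1
The order is 21.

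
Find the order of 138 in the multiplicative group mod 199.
22

199 is prime, so ord(138) divides φ(199) = 198.
Divisors of 198: 1, 2, 3, 6, 9, 11, 18, 22, 33, 66, 99, 198.
Repeated squaring: 138^1 ≡ 138, 138^2 ≡ 139, 138^4 ≡ 18, 138^8 ≡ 125, 138^16 ≡ 103, 138^32 ≡ 62, 138^64 ≡ 63, 138^128 ≡ 188 (mod 199).
Test 138^d mod 199 for each divisor d in increasing order:
138^1 ≡ 138
138^2 ≡ 139
138^3 = 138^2·138^1 ≡ 78
138^6 = 138^4·138^2 ≡ 114
138^9 = 138^8·138^1 ≡ 136
138^11 = 138^8·138^2·138^1 ≡ 198
138^18 = 138^16·138^2 ≡ 188
138^22 = 138^16·138^4·138^2 ≡ 1  ← first divisor giving 1
The order is 22.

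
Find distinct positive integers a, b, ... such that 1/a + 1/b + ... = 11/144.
1/14 + 1/202 + 1/101808

Greedy algorithm:
11/144: ceiling(144/11) = 14, use 1/14
5/1008: ceiling(1008/5) = 202, use 1/202
1/101808: ceiling(101808/1) = 101808, use 1/101808
Result: 11/144 = 1/14 + 1/202 + 1/101808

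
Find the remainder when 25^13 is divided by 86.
57

Repeated squaring. Binary of 13 = 1101.
25^1 ≡ 25 (mod 86); 25^2 ≡ 23 (mod 86); 25^4 ≡ 13 (mod 86); 25^8 ≡ 83 (mod 86)
25^13 = 25^1 × 25^4 × 25^8 ≡ 57 (mod 86)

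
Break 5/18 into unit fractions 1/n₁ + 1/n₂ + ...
1/4 + 1/36

Greedy algorithm:
5/18: ceiling(18/5) = 4, use 1/4
1/36: ceiling(36/1) = 36, use 1/36
Result: 5/18 = 1/4 + 1/36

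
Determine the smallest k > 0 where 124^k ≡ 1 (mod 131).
130

131 is prime, so ord(124) divides φ(131) = 130.
Divisors of 130: 1, 2, 5, 10, 13, 26, 65, 130.
Repeated squaring: 124^1 ≡ 124, 124^2 ≡ 49, 124^4 ≡ 43, 124^8 ≡ 15, 124^16 ≡ 94, 124^32 ≡ 59, 124^64 ≡ 75, 124^128 ≡ 123 (mod 131).
Test 124^d mod 131 for each divisor d in increasing order:
124^1 ≡ 124
124^2 ≡ 49
124^5 = 124^4·124^1 ≡ 92
124^10 = 124^8·124^2 ≡ 80
124^13 = 124^8·124^4·124^1 ≡ 70
124^26 = 124^16·124^8·124^2 ≡ 53
124^65 = 124^64·124^1 ≡ 130
124^130 = 124^128·124^2 ≡ 1  ← first divisor giving 1
The order is 130.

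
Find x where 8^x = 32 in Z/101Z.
35

Baby-step giant-step with step n = ⌈√101⌉ = 11.
Baby steps 8^j mod 101 (j:value) for j=0..10: 0:1, 1:8, 2:64, 3:7, 4:56, 5:44, 6:49, 7:89, 8:5, 9:40, 10:17.
Giant-step multiplier: 8^(-11) ≡ 8^(100-11) = 8^89 ≡ 26 (mod 101).
Giant steps γ_i = 32·26^i mod 101: γ_0=32, γ_1=24, γ_2=18, γ_3=64 (in table at j=2).
x = i·n + j = 3·11 + 2 = 35.
Check: 8^35 ≡ 32 (mod 101).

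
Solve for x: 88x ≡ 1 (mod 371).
156

gcd(88, 371) = 1, so the inverse exists.
Extended Euclidean algorithm on (371, 88):
371 = 4 × 88 + 19  ⟹  19 = (1)·371 + (-4)·88
88 = 4 × 19 + 12  ⟹  12 = (-4)·371 + (17)·88
19 = 1 × 12 + 7  ⟹  7 = (5)·371 + (-21)·88
12 = 1 × 7 + 5  ⟹  5 = (-9)·371 + (38)·88
7 = 1 × 5 + 2  ⟹  2 = (14)·371 + (-59)·88
5 = 2 × 2 + 1  ⟹  1 = (-37)·371 + (156)·88
So (156)·88 ≡ 1 (mod 371), i.e. 88^(-1) ≡ 156 (mod 371).
Check: 88 × 156 = 13728 ≡ 1 (mod 371)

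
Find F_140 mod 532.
529

Matrix identity: Q^n = [[F_(n+1), F_n], [F_n, F_(n-1)]] with Q = [[1,1],[1,0]].
n = 140 = 10001100₂. Square-and-multiply, entries mod 532:
Q^1 = [[1,1],[1,0]]
Q^2 = (Q^1)² = [[2,1],[1,1]]
Q^4 = (Q^2)² = [[5,3],[3,2]]
Q^8 = (Q^4)² = [[34,21],[21,13]]
Q^17 = (Q^8)²·Q = [[456,1],[1,455]]
Q^35 = (Q^17)²·Q = [[304,457],[457,379]]
Q^70 = (Q^35)² = [[153,379],[379,306]]
Q^140 = (Q^70)² = [[2,529],[529,5]]
F_140 mod 532 = Q^140[0][1] = 529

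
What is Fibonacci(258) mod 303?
223

Matrix identity: Q^n = [[F_(n+1), F_n], [F_n, F_(n-1)]] with Q = [[1,1],[1,0]].
n = 258 = 100000010₂. Square-and-multiply, entries mod 303:
Q^1 = [[1,1],[1,0]]
Q^2 = (Q^1)² = [[2,1],[1,1]]
Q^4 = (Q^2)² = [[5,3],[3,2]]
Q^8 = (Q^4)² = [[34,21],[21,13]]
Q^16 = (Q^8)² = [[82,78],[78,4]]
Q^32 = (Q^16)² = [[82,42],[42,40]]
Q^64 = (Q^32)² = [[4,276],[276,31]]
Q^129 = (Q^64)²·Q = [[103,139],[139,267]]
Q^258 = (Q^129)² = [[236,223],[223,13]]
F_258 mod 303 = Q^258[0][1] = 223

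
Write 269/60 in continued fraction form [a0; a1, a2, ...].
[4; 2, 14, 2]

Euclidean algorithm steps:
269 = 4 × 60 + 29
60 = 2 × 29 + 2
29 = 14 × 2 + 1
2 = 2 × 1 + 0
Continued fraction: [4; 2, 14, 2]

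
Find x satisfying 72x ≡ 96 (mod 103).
x ≡ 70 (mod 103)

gcd(72, 103) = 1, which divides 96, so solutions exist.
Find 72^(-1) mod 103 by the extended Euclidean algorithm:
103 = 1 × 72 + 31  ⟹  31 = (1)·103 + (-1)·72
72 = 2 × 31 + 10  ⟹  10 = (-2)·103 + (3)·72
31 = 3 × 10 + 1  ⟹  1 = (7)·103 + (-10)·72
So (-10)·72 ≡ 1 (mod 103), i.e. 72^(-1) ≡ -10 ≡ 93 (mod 103).
x ≡ 93 × 96 = 8928 ≡ 70 (mod 103).
Check: 72 × 70 = 5040 ≡ 96 (mod 103).
Unique solution: x ≡ 70 (mod 103)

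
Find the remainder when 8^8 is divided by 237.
223

Repeated squaring. Binary of 8 = 1000.
8^1 ≡ 8 (mod 237); 8^2 ≡ 64 (mod 237); 8^4 ≡ 67 (mod 237); 8^8 ≡ 223 (mod 237)
8^8 = 8^8 ≡ 223 (mod 237)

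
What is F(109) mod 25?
9

Matrix identity: Q^n = [[F_(n+1), F_n], [F_n, F_(n-1)]] with Q = [[1,1],[1,0]].
n = 109 = 1101101₂. Square-and-multiply, entries mod 25:
Q^1 = [[1,1],[1,0]]
Q^3 = (Q^1)²·Q = [[3,2],[2,1]]
Q^6 = (Q^3)² = [[13,8],[8,5]]
Q^13 = (Q^6)²·Q = [[2,8],[8,19]]
Q^27 = (Q^13)²·Q = [[11,18],[18,18]]
Q^54 = (Q^27)² = [[20,22],[22,23]]
Q^109 = (Q^54)²·Q = [[5,9],[9,21]]
F_109 mod 25 = Q^109[0][1] = 9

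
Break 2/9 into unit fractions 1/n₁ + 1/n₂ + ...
1/5 + 1/45

Greedy algorithm:
2/9: ceiling(9/2) = 5, use 1/5
1/45: ceiling(45/1) = 45, use 1/45
Result: 2/9 = 1/5 + 1/45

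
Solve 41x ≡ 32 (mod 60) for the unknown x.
x ≡ 52 (mod 60)

gcd(41, 60) = 1, which divides 32, so solutions exist.
Find 41^(-1) mod 60 by the extended Euclidean algorithm:
60 = 1 × 41 + 19  ⟹  19 = (1)·60 + (-1)·41
41 = 2 × 19 + 3  ⟹  3 = (-2)·60 + (3)·41
19 = 6 × 3 + 1  ⟹  1 = (13)·60 + (-19)·41
So (-19)·41 ≡ 1 (mod 60), i.e. 41^(-1) ≡ -19 ≡ 41 (mod 60).
x ≡ 41 × 32 = 1312 ≡ 52 (mod 60).
Check: 41 × 52 = 2132 ≡ 32 (mod 60).
Unique solution: x ≡ 52 (mod 60)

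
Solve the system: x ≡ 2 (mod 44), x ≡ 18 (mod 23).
662

Using Chinese Remainder Theorem:
M = 44 × 23 = 1012
M1 = 23, M2 = 44
y1 = 23^(-1) mod 44 = 23
y2 = 44^(-1) mod 23 = 11
x = (2×23×23 + 18×44×11) mod 1012 = 662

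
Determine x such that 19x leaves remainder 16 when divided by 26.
x ≡ 20 (mod 26)

gcd(19, 26) = 1, which divides 16, so solutions exist.
Find 19^(-1) mod 26 by the extended Euclidean algorithm:
26 = 1 × 19 + 7  ⟹  7 = (1)·26 + (-1)·19
19 = 2 × 7 + 5  ⟹  5 = (-2)·26 + (3)·19
7 = 1 × 5 + 2  ⟹  2 = (3)·26 + (-4)·19
5 = 2 × 2 + 1  ⟹  1 = (-8)·26 + (11)·19
So (11)·19 ≡ 1 (mod 26), i.e. 19^(-1) ≡ 11 (mod 26).
x ≡ 11 × 16 = 176 ≡ 20 (mod 26).
Check: 19 × 20 = 380 ≡ 16 (mod 26).
Unique solution: x ≡ 20 (mod 26)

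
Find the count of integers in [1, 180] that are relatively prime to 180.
48

180 = 2^2 × 3^2 × 5
φ(n) = n × ∏(1 - 1/p) for each prime p dividing n
φ(180) = 180 × (1 - 1/2) × (1 - 1/3) × (1 - 1/5) = 48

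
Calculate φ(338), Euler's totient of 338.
156

338 = 2 × 13^2
φ(n) = n × ∏(1 - 1/p) for each prime p dividing n
φ(338) = 338 × (1 - 1/2) × (1 - 1/13) = 156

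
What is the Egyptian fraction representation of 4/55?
1/14 + 1/770

Greedy algorithm:
4/55: ceiling(55/4) = 14, use 1/14
1/770: ceiling(770/1) = 770, use 1/770
Result: 4/55 = 1/14 + 1/770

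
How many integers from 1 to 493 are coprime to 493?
448

493 = 17 × 29
φ(n) = n × ∏(1 - 1/p) for each prime p dividing n
φ(493) = 493 × (1 - 1/17) × (1 - 1/29) = 448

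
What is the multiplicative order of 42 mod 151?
75

151 is prime, so ord(42) divides φ(151) = 150.
Divisors of 150: 1, 2, 3, 5, 6, 10, 15, 25, 30, 50, 75, 150.
Repeated squaring: 42^1 ≡ 42, 42^2 ≡ 103, 42^4 ≡ 39, 42^8 ≡ 11, 42^16 ≡ 121, 42^32 ≡ 145, 42^64 ≡ 36, 42^128 ≡ 88 (mod 151).
Test 42^d mod 151 for each divisor d in increasing order:
42^1 ≡ 42
42^2 ≡ 103
42^3 = 42^2·42^1 ≡ 98
42^5 = 42^4·42^1 ≡ 128
42^6 = 42^4·42^2 ≡ 91
42^10 = 42^8·42^2 ≡ 76
42^15 = 42^8·42^4·42^2·42^1 ≡ 64
42^25 = 42^16·42^8·42^1 ≡ 32
42^30 = 42^16·42^8·42^4·42^2 ≡ 19
42^50 = 42^32·42^16·42^2 ≡ 118
42^75 = 42^64·42^8·42^2·42^1 ≡ 1  ← first divisor giving 1
The order is 75.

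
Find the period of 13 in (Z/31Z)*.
30

31 is prime, so ord(13) divides φ(31) = 30.
Divisors of 30: 1, 2, 3, 5, 6, 10, 15, 30.
Repeated squaring: 13^1 ≡ 13, 13^2 ≡ 14, 13^4 ≡ 10, 13^8 ≡ 7, 13^16 ≡ 18 (mod 31).
Test 13^d mod 31 for each divisor d in increasing order:
13^1 ≡ 13
13^2 ≡ 14
13^3 = 13^2·13^1 ≡ 27
13^5 = 13^4·13^1 ≡ 6
13^6 = 13^4·13^2 ≡ 16
13^10 = 13^8·13^2 ≡ 5
13^15 = 13^8·13^4·13^2·13^1 ≡ 30
13^30 = 13^16·13^8·13^4·13^2 ≡ 1  ← first divisor giving 1
The order is 30.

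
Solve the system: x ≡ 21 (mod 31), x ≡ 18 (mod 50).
1168

Using Chinese Remainder Theorem:
M = 31 × 50 = 1550
M1 = 50, M2 = 31
y1 = 50^(-1) mod 31 = 18
y2 = 31^(-1) mod 50 = 21
x = (21×50×18 + 18×31×21) mod 1550 = 1168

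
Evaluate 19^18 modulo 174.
121

Repeated squaring. Binary of 18 = 10010.
19^1 ≡ 19 (mod 174); 19^2 ≡ 13 (mod 174); 19^4 ≡ 169 (mod 174); 19^8 ≡ 25 (mod 174); 19^16 ≡ 103 (mod 174)
19^18 = 19^2 × 19^16 ≡ 121 (mod 174)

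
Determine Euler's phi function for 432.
144

432 = 2^4 × 3^3
φ(n) = n × ∏(1 - 1/p) for each prime p dividing n
φ(432) = 432 × (1 - 1/2) × (1 - 1/3) = 144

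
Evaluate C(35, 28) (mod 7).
5

Using Lucas' theorem:
Write n=35 and k=28 in base 7:
n in base 7: [5, 0]
k in base 7: [4, 0]
C(35,28) mod 7 = ∏ C(n_i, k_i) mod 7
Digit binomials (mod 7): C(5,4) = 5; C(0,0) = 1
Product: 5 × 1 = 5 ≡ 5 (mod 7)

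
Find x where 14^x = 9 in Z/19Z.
14

Baby-step giant-step with step n = ⌈√19⌉ = 5.
Baby steps 14^j mod 19 (j:value) for j=0..4: 0:1, 1:14, 2:6, 3:8, 4:17.
Giant-step multiplier: 14^(-5) ≡ 14^(18-5) = 14^13 ≡ 2 (mod 19).
Giant steps γ_i = 9·2^i mod 19: γ_0=9, γ_1=18, γ_2=17 (in table at j=4).
x = i·n + j = 2·5 + 4 = 14.
Check: 14^14 ≡ 9 (mod 19).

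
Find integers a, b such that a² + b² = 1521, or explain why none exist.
0² + 39² (a=0, b=39)

Factorization: 1521 = 3^2 × 13^2
By Fermat: n is sum of two squares iff every prime p ≡ 3 (mod 4) appears to even power.
All primes ≡ 3 (mod 4) appear to even power.
Search a = 0, 1, 2, … for 1521 - a² a perfect square: first hit at a = 0: 1521 - 0 = 1521 = 39².
1521 = 0² + 39² = 0 + 1521 ✓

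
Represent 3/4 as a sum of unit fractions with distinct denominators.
1/2 + 1/4

Greedy algorithm:
3/4: ceiling(4/3) = 2, use 1/2
1/4: ceiling(4/1) = 4, use 1/4
Result: 3/4 = 1/2 + 1/4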